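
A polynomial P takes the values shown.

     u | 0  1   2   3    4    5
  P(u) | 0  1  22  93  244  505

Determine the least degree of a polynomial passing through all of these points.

Forward differences of the values at u = 0, 1, 2, 3, 4, 5:
  P  : 0  1  22  93  244  505
  Δ  : 1  21  71  151  261
  Δ^2: 20  50  80  110
  Δ^3: 30  30  30
  Δ^4: 0  0
  Δ^5: 0
The third differences are constant (30) and nonzero, while all higher differences vanish, so the minimal degree is 3.

3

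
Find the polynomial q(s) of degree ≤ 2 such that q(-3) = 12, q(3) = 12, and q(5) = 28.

q(s) = s^2 + 3

Using the Lagrange interpolation formula with nodes -3, 3, 5:
  L_0(s) = (s - 3)(s - 5) / 48
  L_1(s) = (s + 3)(s - 5) / -12
  L_2(s) = (s + 3)(s - 3) / 16
Then q(s) = 12·L_0(s) + 12·L_1(s) + 28·L_2(s).
Expanding and collecting terms gives q(s) = s^2 + 3.
Check: q(-3) = 12. ✓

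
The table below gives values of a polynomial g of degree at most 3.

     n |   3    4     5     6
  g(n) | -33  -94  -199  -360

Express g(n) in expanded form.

Using the Lagrange interpolation formula with nodes 3, 4, 5, 6:
  L_0(n) = (n - 4)(n - 5)(n - 6) / -6
  L_1(n) = (n - 3)(n - 5)(n - 6) / 2
  L_2(n) = (n - 3)(n - 4)(n - 6) / -2
  L_3(n) = (n - 3)(n - 4)(n - 5) / 6
Then g(n) = -33·L_0(n) - 94·L_1(n) - 199·L_2(n) - 360·L_3(n).
Expanding and collecting terms gives g(n) = -2n^3 + 2n^2 - n + 6.
Check: g(4) = -94. ✓

g(n) = -2n^3 + 2n^2 - n + 6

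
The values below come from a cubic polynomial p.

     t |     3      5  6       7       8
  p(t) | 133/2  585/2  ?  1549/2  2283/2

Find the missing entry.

991/2

The 4 known points determine the degree-3 polynomial uniquely.
Write p(t) = at^3 + bt^2 + ct + d. Substituting each data point gives a linear system:
  27a + 9b + 3c + d = 133/2
  125a + 25b + 5c + d = 585/2
  343a + 49b + 7c + d = 1549/2
  512a + 64b + 8c + d = 2283/2
Solving the system yields a = 2, b = 2, c = -1, d = -5/2.
So p(t) = 2t³ + 2t² - t - 5/2.
Then p(6) = 991/2.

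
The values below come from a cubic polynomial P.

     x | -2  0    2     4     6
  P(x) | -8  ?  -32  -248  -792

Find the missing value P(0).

0

On equispaced nodes a degree-3 polynomial has vanishing fourth forward difference, so
  P(-2) - 4·P(0) + 6·P(2) - 4·P(4) + P(6) = 0.
Substituting the known values and solving for P(0):
  -4·P(0) = 0
  P(0) = 0.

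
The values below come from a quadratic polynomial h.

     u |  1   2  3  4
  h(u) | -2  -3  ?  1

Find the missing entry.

On equispaced nodes a degree-2 polynomial has vanishing third forward difference, so
  - h(1) + 3·h(2) - 3·h(3) + h(4) = 0.
Substituting the known values and solving for h(3):
  -3·h(3) = 6
  h(3) = -2.

-2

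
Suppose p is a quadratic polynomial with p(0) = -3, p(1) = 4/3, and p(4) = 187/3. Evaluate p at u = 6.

143

Write p(u) = au^2 + bu + c. Substituting each data point gives a linear system:
  c = -3
  a + b + c = 4/3
  16a + 4b + c = 187/3
Solving the system yields a = 4, b = 1/3, c = -3.
So p(u) = 4u² + (1/3)u - 3.
Then p(6) = 143.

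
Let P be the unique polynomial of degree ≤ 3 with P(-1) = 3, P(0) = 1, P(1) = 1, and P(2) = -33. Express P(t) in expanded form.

P(t) = -6t^3 + t^2 + 5t + 1

Write P(t) = at^3 + bt^2 + ct + d. Substituting each data point gives a linear system:
  -a + b - c + d = 3
  d = 1
  a + b + c + d = 1
  8a + 4b + 2c + d = -33
Solving the system yields a = -6, b = 1, c = 5, d = 1.
So P(t) = -6t^3 + t^2 + 5t + 1.
Check: P(0) = 1. ✓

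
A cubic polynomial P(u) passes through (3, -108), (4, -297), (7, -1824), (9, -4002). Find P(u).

P(u) = -6u^3 + 4u^2 + 5u + 3

Write P(u) = au^3 + bu^2 + cu + d. Substituting each data point gives a linear system:
  27a + 9b + 3c + d = -108
  64a + 16b + 4c + d = -297
  343a + 49b + 7c + d = -1824
  729a + 81b + 9c + d = -4002
Solving the system yields a = -6, b = 4, c = 5, d = 3.
So P(u) = -6u^3 + 4u^2 + 5u + 3.
Check: P(3) = -108. ✓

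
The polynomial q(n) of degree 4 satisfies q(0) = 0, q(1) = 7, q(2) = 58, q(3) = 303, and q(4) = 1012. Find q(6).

5502

Using the Lagrange interpolation formula with nodes 0, 1, 2, 3, 4:
  L_0(n) = (n - 1)(n - 2)(n - 3)(n - 4) / 24
  L_1(n) = n(n - 2)(n - 3)(n - 4) / -6
  L_2(n) = n(n - 1)(n - 3)(n - 4) / 4
  L_3(n) = n(n - 1)(n - 2)(n - 4) / -6
  L_4(n) = n(n - 1)(n - 2)(n - 3) / 24
Then q(n) = 0·L_0(n) + 7·L_1(n) + 58·L_2(n) + 303·L_3(n) + 1012·L_4(n).
Expanding and collecting terms gives q(n) = 5n^4 - 5n^3 + 2n^2 + 5n.
Evaluating at n = 6: q(6) = 5502.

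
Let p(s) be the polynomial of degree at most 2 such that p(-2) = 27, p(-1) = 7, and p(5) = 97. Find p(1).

-3

Write p(s) = as^2 + bs + c. Substituting each data point gives a linear system:
  4a - 2b + c = 27
  a - b + c = 7
  25a + 5b + c = 97
Solving the system yields a = 5, b = -5, c = -3.
So p(s) = 5s² - 5s - 3.
Then p(1) = -3.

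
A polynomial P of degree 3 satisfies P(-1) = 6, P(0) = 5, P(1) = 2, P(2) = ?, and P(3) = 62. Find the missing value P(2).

On equispaced nodes a degree-3 polynomial has vanishing fourth forward difference, so
  P(-1) - 4·P(0) + 6·P(1) - 4·P(2) + P(3) = 0.
Substituting the known values and solving for P(2):
  -4·P(2) = -60
  P(2) = 15.

15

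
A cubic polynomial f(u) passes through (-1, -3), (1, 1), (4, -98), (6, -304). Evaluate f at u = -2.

-8

Using the Lagrange interpolation formula with nodes -1, 1, 4, 6:
  L_0(u) = (u - 1)(u - 4)(u - 6) / -70
  L_1(u) = (u + 1)(u - 4)(u - 6) / 30
  L_2(u) = (u + 1)(u - 1)(u - 6) / -30
  L_3(u) = (u + 1)(u - 1)(u - 4) / 70
Then f(u) = -3·L_0(u) + 1·L_1(u) - 98·L_2(u) - 304·L_3(u).
Expanding and collecting terms gives f(u) = -u³ - 3u² + 3u + 2.
Evaluating at u = -2: f(-2) = -8.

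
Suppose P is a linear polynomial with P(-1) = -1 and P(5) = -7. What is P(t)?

Using the Lagrange interpolation formula with nodes -1, 5:
  L_0(t) = (t - 5) / -6
  L_1(t) = (t + 1) / 6
Then P(t) = -1·L_0(t) - 7·L_1(t).
Expanding and collecting terms gives P(t) = -t - 2.
Check: P(-1) = -1. ✓

P(t) = -t - 2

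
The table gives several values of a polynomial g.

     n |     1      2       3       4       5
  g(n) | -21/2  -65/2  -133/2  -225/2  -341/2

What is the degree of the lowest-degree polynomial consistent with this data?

2

Forward differences of the values at n = 1, 2, 3, 4, 5:
  g  : -21/2  -65/2  -133/2  -225/2  -341/2
  Δ  : -22  -34  -46  -58
  Δ^2: -12  -12  -12
  Δ^3: 0  0
  Δ^4: 0
The second differences are constant (-12) and nonzero, while all higher differences vanish, so the minimal degree is 2.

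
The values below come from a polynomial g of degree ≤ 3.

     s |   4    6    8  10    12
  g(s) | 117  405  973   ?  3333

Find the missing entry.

1917

On equispaced nodes a degree-3 polynomial has vanishing fourth forward difference, so
  g(4) - 4·g(6) + 6·g(8) - 4·g(10) + g(12) = 0.
Substituting the known values and solving for g(10):
  -4·g(10) = -7668
  g(10) = 1917.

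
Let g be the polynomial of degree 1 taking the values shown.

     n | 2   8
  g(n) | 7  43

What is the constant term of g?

-5

Write g(n) = an + b. Substituting each data point gives a linear system:
  2a + b = 7
  8a + b = 43
Solving the system yields a = 6, b = -5.
So g(n) = 6n - 5.
The constant term is -5.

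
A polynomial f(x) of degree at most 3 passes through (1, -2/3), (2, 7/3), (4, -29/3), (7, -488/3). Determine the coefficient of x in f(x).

Write f(x) = ax^3 + bx^2 + cx + d. Substituting each data point gives a linear system:
  a + b + c + d = -2/3
  8a + 4b + 2c + d = 7/3
  64a + 16b + 4c + d = -29/3
  343a + 49b + 7c + d = -488/3
Solving the system yields a = -1, b = 4, c = -2, d = -5/3.
So f(x) = -x^3 + 4x^2 - 2x - 5/3.
The coefficient of x is -2.

-2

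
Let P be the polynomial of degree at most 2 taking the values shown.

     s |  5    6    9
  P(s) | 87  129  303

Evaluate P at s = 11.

459

Using the Lagrange interpolation formula with nodes 5, 6, 9:
  L_0(s) = (s - 6)(s - 9) / 4
  L_1(s) = (s - 5)(s - 9) / -3
  L_2(s) = (s - 5)(s - 6) / 12
Then P(s) = 87·L_0(s) + 129·L_1(s) + 303·L_2(s).
Expanding and collecting terms gives P(s) = 4s^2 - 2s - 3.
Evaluating at s = 11: P(11) = 459.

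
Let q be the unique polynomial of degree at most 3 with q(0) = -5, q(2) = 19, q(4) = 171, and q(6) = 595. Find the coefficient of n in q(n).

Write q(n) = an^3 + bn^2 + cn + d. Substituting each data point gives a linear system:
  d = -5
  8a + 4b + 2c + d = 19
  64a + 16b + 4c + d = 171
  216a + 36b + 6c + d = 595
Solving the system yields a = 3, b = -2, c = 4, d = -5.
So q(n) = 3n^3 - 2n^2 + 4n - 5.
The coefficient of n is 4.

4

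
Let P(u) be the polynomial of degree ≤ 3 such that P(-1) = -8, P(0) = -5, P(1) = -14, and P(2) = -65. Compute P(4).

Write P(u) = au^3 + bu^2 + cu + d. Substituting each data point gives a linear system:
  -a + b - c + d = -8
  d = -5
  a + b + c + d = -14
  8a + 4b + 2c + d = -65
Solving the system yields a = -5, b = -6, c = 2, d = -5.
So P(u) = -5u³ - 6u² + 2u - 5.
Then P(4) = -413.

-413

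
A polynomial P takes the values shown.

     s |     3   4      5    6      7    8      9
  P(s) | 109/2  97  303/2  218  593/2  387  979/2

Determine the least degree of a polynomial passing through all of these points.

Forward differences of the values at s = 3, 4, 5, 6, 7, 8, 9:
  P  : 109/2  97  303/2  218  593/2  387  979/2
  Δ  : 85/2  109/2  133/2  157/2  181/2  205/2
  Δ^2: 12  12  12  12  12
  Δ^3: 0  0  0  0
  Δ^4: 0  0  0
  Δ^5: 0  0
  Δ^6: 0
The second differences are constant (12) and nonzero, while all higher differences vanish, so the minimal degree is 2.

2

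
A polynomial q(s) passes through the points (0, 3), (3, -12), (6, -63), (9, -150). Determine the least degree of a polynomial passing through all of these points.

2

Forward differences of the values at s = 0, 3, 6, 9:
  q  : 3  -12  -63  -150
  Δ  : -15  -51  -87
  Δ^2: -36  -36
  Δ^3: 0
The second differences are constant (-36) and nonzero, while all higher differences vanish, so the minimal degree is 2.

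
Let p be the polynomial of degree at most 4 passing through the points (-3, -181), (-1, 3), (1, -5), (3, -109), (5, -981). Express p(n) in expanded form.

Write p(n) = an^4 + bn^3 + cn^2 + dn + e. Substituting each data point gives a linear system:
  81a - 27b + 9c - 3d + e = -181
  a - b + c - d + e = 3
  a + b + c + d + e = -5
  81a + 27b + 9c + 3d + e = -109
  625a + 125b + 25c + 5d + e = -981
Solving the system yields a = -2, b = 2, c = 2, d = -6, e = -1.
So p(n) = -2n^4 + 2n^3 + 2n^2 - 6n - 1.
Check: p(1) = -5. ✓

p(n) = -2n^4 + 2n^3 + 2n^2 - 6n - 1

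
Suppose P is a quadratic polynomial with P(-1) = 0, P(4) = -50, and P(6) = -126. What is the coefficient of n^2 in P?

-4

Write P(n) = an^2 + bn + c. Substituting each data point gives a linear system:
  a - b + c = 0
  16a + 4b + c = -50
  36a + 6b + c = -126
Solving the system yields a = -4, b = 2, c = 6.
So P(n) = -4n² + 2n + 6.
The leading coefficient is -4.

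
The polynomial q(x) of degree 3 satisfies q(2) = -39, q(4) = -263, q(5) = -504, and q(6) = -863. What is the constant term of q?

1

Write q(x) = ax^3 + bx^2 + cx + d. Substituting each data point gives a linear system:
  8a + 4b + 2c + d = -39
  64a + 16b + 4c + d = -263
  125a + 25b + 5c + d = -504
  216a + 36b + 6c + d = -863
Solving the system yields a = -4, b = 1, c = -6, d = 1.
So q(x) = -4x^3 + x^2 - 6x + 1.
The constant term is 1.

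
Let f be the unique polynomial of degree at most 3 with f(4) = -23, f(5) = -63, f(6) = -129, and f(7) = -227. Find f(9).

Using the Lagrange interpolation formula with nodes 4, 5, 6, 7:
  L_0(n) = (n - 5)(n - 6)(n - 7) / -6
  L_1(n) = (n - 4)(n - 6)(n - 7) / 2
  L_2(n) = (n - 4)(n - 5)(n - 7) / -2
  L_3(n) = (n - 4)(n - 5)(n - 6) / 6
Then f(n) = -23·L_0(n) - 63·L_1(n) - 129·L_2(n) - 227·L_3(n).
Expanding and collecting terms gives f(n) = -n³ + 2n² + 3n - 3.
Evaluating at n = 9: f(9) = -543.

-543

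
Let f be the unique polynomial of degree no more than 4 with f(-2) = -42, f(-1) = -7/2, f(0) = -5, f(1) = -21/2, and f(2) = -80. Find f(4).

Write f(t) = at^4 + bt^3 + ct^2 + dt + e. Substituting each data point gives a linear system:
  16a - 8b + 4c - 2d + e = -42
  a - b + c - d + e = -7/2
  e = -5
  a + b + c + d + e = -21/2
  16a + 8b + 4c + 2d + e = -80
Solving the system yields a = -4, b = -2, c = 2, d = -3/2, e = -5.
So f(t) = -4t^4 - 2t^3 + 2t^2 - (3/2)t - 5.
Then f(4) = -1131.

-1131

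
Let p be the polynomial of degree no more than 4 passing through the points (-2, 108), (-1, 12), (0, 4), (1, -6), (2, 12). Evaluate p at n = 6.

Using the Lagrange interpolation formula with nodes -2, -1, 0, 1, 2:
  L_0(n) = (n + 1)n(n - 1)(n - 2) / 24
  L_1(n) = (n + 2)n(n - 1)(n - 2) / -6
  L_2(n) = (n + 2)(n + 1)(n - 1)(n - 2) / 4
  L_3(n) = (n + 2)(n + 1)n(n - 2) / -6
  L_4(n) = (n + 2)(n + 1)n(n - 1) / 24
Then p(n) = 108·L_0(n) + 12·L_1(n) + 4·L_2(n) - 6·L_3(n) + 12·L_4(n).
Expanding and collecting terms gives p(n) = 5n⁴ - 5n³ - 6n² - 4n + 4.
Evaluating at n = 6: p(6) = 5164.

5164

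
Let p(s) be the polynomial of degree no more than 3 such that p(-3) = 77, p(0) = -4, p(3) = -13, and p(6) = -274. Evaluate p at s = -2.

22

Using the Lagrange interpolation formula with nodes -3, 0, 3, 6:
  L_0(s) = s(s - 3)(s - 6) / -162
  L_1(s) = (s + 3)(s - 3)(s - 6) / 54
  L_2(s) = (s + 3)s(s - 6) / -54
  L_3(s) = (s + 3)s(s - 3) / 162
Then p(s) = 77·L_0(s) - 4·L_1(s) - 13·L_2(s) - 274·L_3(s).
Expanding and collecting terms gives p(s) = -2s^3 + 4s^2 + 3s - 4.
Evaluating at s = -2: p(-2) = 22.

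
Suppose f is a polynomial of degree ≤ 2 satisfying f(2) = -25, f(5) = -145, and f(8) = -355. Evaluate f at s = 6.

Write f(s) = as^2 + bs + c. Substituting each data point gives a linear system:
  4a + 2b + c = -25
  25a + 5b + c = -145
  64a + 8b + c = -355
Solving the system yields a = -5, b = -5, c = 5.
So f(s) = -5s² - 5s + 5.
Then f(6) = -205.

-205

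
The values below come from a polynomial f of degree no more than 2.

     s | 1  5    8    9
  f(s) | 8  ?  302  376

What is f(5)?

128

The 3 known points determine the degree-2 polynomial uniquely.
Write f(s) = as^2 + bs + c. Substituting each data point gives a linear system:
  a + b + c = 8
  64a + 8b + c = 302
  81a + 9b + c = 376
Solving the system yields a = 4, b = 6, c = -2.
So f(s) = 4s² + 6s - 2.
Then f(5) = 128.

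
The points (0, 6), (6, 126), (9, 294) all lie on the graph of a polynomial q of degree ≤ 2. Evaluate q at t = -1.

Write q(t) = at^2 + bt + c. Substituting each data point gives a linear system:
  c = 6
  36a + 6b + c = 126
  81a + 9b + c = 294
Solving the system yields a = 4, b = -4, c = 6.
So q(t) = 4t^2 - 4t + 6.
Then q(-1) = 14.

14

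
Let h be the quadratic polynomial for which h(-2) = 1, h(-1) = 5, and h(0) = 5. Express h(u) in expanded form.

h(u) = -2u^2 - 2u + 5

Write h(u) = au^2 + bu + c. Substituting each data point gives a linear system:
  4a - 2b + c = 1
  a - b + c = 5
  c = 5
Solving the system yields a = -2, b = -2, c = 5.
So h(u) = -2u^2 - 2u + 5.
Check: h(-1) = 5. ✓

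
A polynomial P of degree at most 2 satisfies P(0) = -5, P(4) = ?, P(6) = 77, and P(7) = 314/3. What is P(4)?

The 3 known points determine the degree-2 polynomial uniquely.
Write P(x) = ax^2 + bx + c. Substituting each data point gives a linear system:
  c = -5
  36a + 6b + c = 77
  49a + 7b + c = 314/3
Solving the system yields a = 2, b = 5/3, c = -5.
So P(x) = 2x^2 + (5/3)x - 5.
Then P(4) = 101/3.

101/3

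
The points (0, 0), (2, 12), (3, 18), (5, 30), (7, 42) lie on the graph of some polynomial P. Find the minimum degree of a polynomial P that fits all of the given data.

1

Divided differences on the nodes 0, 2, 3, 5, 7:
  order 0: 0  12  18  30  42
  order 1: 6  6  6  6
  order 2: 0  0  0
  order 3: 0  0
  order 4: 0
The order-1 divided differences are all 6 (nonzero) and every higher order vanishes, so the data lies on a polynomial of degree exactly 1.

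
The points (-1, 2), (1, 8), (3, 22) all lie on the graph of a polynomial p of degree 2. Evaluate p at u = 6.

58

Write p(u) = au^2 + bu + c. Substituting each data point gives a linear system:
  a - b + c = 2
  a + b + c = 8
  9a + 3b + c = 22
Solving the system yields a = 1, b = 3, c = 4.
So p(u) = u^2 + 3u + 4.
Then p(6) = 58.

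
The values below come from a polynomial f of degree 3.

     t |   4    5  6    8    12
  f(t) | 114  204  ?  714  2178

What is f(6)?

The 4 known points determine the degree-3 polynomial uniquely.
Write f(t) = at^3 + bt^2 + ct + d. Substituting each data point gives a linear system:
  64a + 16b + 4c + d = 114
  125a + 25b + 5c + d = 204
  512a + 64b + 8c + d = 714
  1728a + 144b + 12c + d = 2178
Solving the system yields a = 1, b = 3, c = 2, d = -6.
So f(t) = t^3 + 3t^2 + 2t - 6.
Then f(6) = 330.

330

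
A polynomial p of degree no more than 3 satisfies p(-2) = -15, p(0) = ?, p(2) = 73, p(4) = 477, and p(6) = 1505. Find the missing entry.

On equispaced nodes a degree-3 polynomial has vanishing fourth forward difference, so
  p(-2) - 4·p(0) + 6·p(2) - 4·p(4) + p(6) = 0.
Substituting the known values and solving for p(0):
  -4·p(0) = -20
  p(0) = 5.

5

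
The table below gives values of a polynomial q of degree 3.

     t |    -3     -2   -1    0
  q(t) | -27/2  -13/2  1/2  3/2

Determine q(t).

q(t) = -t^3 - 6t^2 - 4t + 3/2

Write q(t) = at^3 + bt^2 + ct + d. Substituting each data point gives a linear system:
  -27a + 9b - 3c + d = -27/2
  -8a + 4b - 2c + d = -13/2
  -a + b - c + d = 1/2
  d = 3/2
Solving the system yields a = -1, b = -6, c = -4, d = 3/2.
So q(t) = -t³ - 6t² - 4t + 3/2.
Check: q(-3) = -27/2. ✓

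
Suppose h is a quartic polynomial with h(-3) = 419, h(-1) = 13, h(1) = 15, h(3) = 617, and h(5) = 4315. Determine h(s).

Using the Lagrange interpolation formula with nodes -3, -1, 1, 3, 5:
  L_0(s) = (s + 1)(s - 1)(s - 3)(s - 5) / 384
  L_1(s) = (s + 3)(s - 1)(s - 3)(s - 5) / -96
  L_2(s) = (s + 3)(s + 1)(s - 3)(s - 5) / 64
  L_3(s) = (s + 3)(s + 1)(s - 1)(s - 5) / -96
  L_4(s) = (s + 3)(s + 1)(s - 1)(s - 3) / 384
Then h(s) = 419·L_0(s) + 13·L_1(s) + 15·L_2(s) + 617·L_3(s) + 4315·L_4(s).
Expanding and collecting terms gives h(s) = 6s⁴ + 4s³ + 3s² - 3s + 5.
Check: h(3) = 617. ✓

h(s) = 6s^4 + 4s^3 + 3s^2 - 3s + 5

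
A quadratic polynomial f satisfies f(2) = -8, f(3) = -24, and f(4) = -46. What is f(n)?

Using the Lagrange interpolation formula with nodes 2, 3, 4:
  L_0(n) = (n - 3)(n - 4) / 2
  L_1(n) = (n - 2)(n - 4) / -1
  L_2(n) = (n - 2)(n - 3) / 2
Then f(n) = -8·L_0(n) - 24·L_1(n) - 46·L_2(n).
Expanding and collecting terms gives f(n) = -3n² - n + 6.
Check: f(2) = -8. ✓

f(n) = -3n^2 - n + 6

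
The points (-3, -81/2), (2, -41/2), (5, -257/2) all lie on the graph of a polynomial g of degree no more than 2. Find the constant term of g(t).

Write g(t) = at^2 + bt + c. Substituting each data point gives a linear system:
  9a - 3b + c = -81/2
  4a + 2b + c = -41/2
  25a + 5b + c = -257/2
Solving the system yields a = -5, b = -1, c = 3/2.
So g(t) = -5t² - t + 3/2.
The constant term is 3/2.

3/2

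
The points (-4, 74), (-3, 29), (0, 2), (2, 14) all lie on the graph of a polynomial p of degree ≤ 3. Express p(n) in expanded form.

Using the Lagrange interpolation formula with nodes -4, -3, 0, 2:
  L_0(n) = (n + 3)n(n - 2) / -24
  L_1(n) = (n + 4)n(n - 2) / 15
  L_2(n) = (n + 4)(n + 3)(n - 2) / -24
  L_3(n) = (n + 4)(n + 3)n / 60
Then p(n) = 74·L_0(n) + 29·L_1(n) + 2·L_2(n) + 14·L_3(n).
Expanding and collecting terms gives p(n) = -n^3 + 2n^2 + 6n + 2.
Check: p(2) = 14. ✓

p(n) = -n^3 + 2n^2 + 6n + 2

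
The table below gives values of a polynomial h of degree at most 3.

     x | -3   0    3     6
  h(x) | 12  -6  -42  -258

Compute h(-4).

42

Forward differences of the values at x = -3, 0, 3, 6:
  h  : 12  -6  -42  -258
  Δ  : -18  -36  -216
  Δ^2: -18  -180
  Δ^3: -162
The third differences are constant, confirming degree 3.
Interpolating (Newton forward form) and evaluating at x = -4 gives h(-4) = 42.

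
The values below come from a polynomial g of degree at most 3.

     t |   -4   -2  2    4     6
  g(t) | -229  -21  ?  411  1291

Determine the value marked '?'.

59

The 4 known points determine the degree-3 polynomial uniquely.
Write g(t) = at^3 + bt^2 + ct + d. Substituting each data point gives a linear system:
  -64a + 16b - 4c + d = -229
  -8a + 4b - 2c + d = -21
  64a + 16b + 4c + d = 411
  216a + 36b + 6c + d = 1291
Solving the system yields a = 5, b = 6, c = 0, d = -5.
So g(t) = 5t^3 + 6t^2 - 5.
Then g(2) = 59.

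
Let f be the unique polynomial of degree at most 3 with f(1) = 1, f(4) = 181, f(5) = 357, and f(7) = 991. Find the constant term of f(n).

-3

Write f(n) = an^3 + bn^2 + cn + d. Substituting each data point gives a linear system:
  a + b + c + d = 1
  64a + 16b + 4c + d = 181
  125a + 25b + 5c + d = 357
  343a + 49b + 7c + d = 991
Solving the system yields a = 3, b = -1, c = 2, d = -3.
So f(n) = 3n^3 - n^2 + 2n - 3.
The constant term is -3.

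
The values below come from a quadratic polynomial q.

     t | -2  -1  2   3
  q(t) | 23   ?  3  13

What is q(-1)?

9

The 3 known points determine the degree-2 polynomial uniquely.
Write q(t) = at^2 + bt + c. Substituting each data point gives a linear system:
  4a - 2b + c = 23
  4a + 2b + c = 3
  9a + 3b + c = 13
Solving the system yields a = 3, b = -5, c = 1.
So q(t) = 3t^2 - 5t + 1.
Then q(-1) = 9.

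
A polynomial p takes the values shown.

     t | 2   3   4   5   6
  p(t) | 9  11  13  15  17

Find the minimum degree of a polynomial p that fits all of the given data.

Forward differences of the values at t = 2, 3, 4, 5, 6:
  p  : 9  11  13  15  17
  Δ  : 2  2  2  2
  Δ^2: 0  0  0
  Δ^3: 0  0
  Δ^4: 0
The first differences are constant (2) and nonzero, while all higher differences vanish, so the minimal degree is 1.

1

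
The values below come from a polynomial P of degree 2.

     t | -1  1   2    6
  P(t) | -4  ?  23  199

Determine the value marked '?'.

The 3 known points determine the degree-2 polynomial uniquely.
Write P(t) = at^2 + bt + c. Substituting each data point gives a linear system:
  a - b + c = -4
  4a + 2b + c = 23
  36a + 6b + c = 199
Solving the system yields a = 5, b = 4, c = -5.
So P(t) = 5t^2 + 4t - 5.
Then P(1) = 4.

4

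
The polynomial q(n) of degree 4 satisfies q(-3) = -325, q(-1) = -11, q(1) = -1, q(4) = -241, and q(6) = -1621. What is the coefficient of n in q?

Write q(n) = an^4 + bn^3 + cn^2 + dn + e. Substituting each data point gives a linear system:
  81a - 27b + 9c - 3d + e = -325
  a - b + c - d + e = -11
  a + b + c + d + e = -1
  256a + 64b + 16c + 4d + e = -241
  1296a + 216b + 36c + 6d + e = -1621
Solving the system yields a = -2, b = 5, c = -3, d = 0, e = -1.
So q(n) = -2n^4 + 5n^3 - 3n^2 - 1.
The coefficient of n is 0.

0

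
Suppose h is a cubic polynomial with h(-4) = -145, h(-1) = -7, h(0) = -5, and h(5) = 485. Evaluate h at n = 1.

Write h(n) = an^3 + bn^2 + cn + d. Substituting each data point gives a linear system:
  -64a + 16b - 4c + d = -145
  -a + b - c + d = -7
  d = -5
  125a + 25b + 5c + d = 485
Solving the system yields a = 3, b = 4, c = 3, d = -5.
So h(n) = 3n^3 + 4n^2 + 3n - 5.
Then h(1) = 5.

5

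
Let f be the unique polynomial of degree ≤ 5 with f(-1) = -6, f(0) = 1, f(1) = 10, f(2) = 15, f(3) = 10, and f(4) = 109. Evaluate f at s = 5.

666

Write f(s) = as^5 + bs^4 + cs^3 + ds^2 + es + k. Substituting each data point gives a linear system:
  -a + b - c + d - e + k = -6
  k = 1
  a + b + c + d + e + k = 10
  32a + 16b + 8c + 4d + 2e + k = 15
  243a + 81b + 27c + 9d + 3e + k = 10
  1024a + 256b + 64c + 16d + 4e + k = 109
Solving the system yields a = 1, b = -5, c = 4, d = 6, e = 3, k = 1.
So f(s) = s^5 - 5s^4 + 4s^3 + 6s^2 + 3s + 1.
Then f(5) = 666.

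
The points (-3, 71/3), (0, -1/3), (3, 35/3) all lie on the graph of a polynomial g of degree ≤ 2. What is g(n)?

g(n) = 2n^2 - 2n - 1/3

Using the Lagrange interpolation formula with nodes -3, 0, 3:
  L_0(n) = n(n - 3) / 18
  L_1(n) = (n + 3)(n - 3) / -9
  L_2(n) = (n + 3)n / 18
Then g(n) = 71/3·L_0(n) - 1/3·L_1(n) + 35/3·L_2(n).
Expanding and collecting terms gives g(n) = 2n^2 - 2n - 1/3.
Check: g(-3) = 71/3. ✓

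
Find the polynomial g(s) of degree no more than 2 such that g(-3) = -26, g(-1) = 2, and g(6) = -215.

Write g(s) = as^2 + bs + c. Substituting each data point gives a linear system:
  9a - 3b + c = -26
  a - b + c = 2
  36a + 6b + c = -215
Solving the system yields a = -5, b = -6, c = 1.
So g(s) = -5s² - 6s + 1.
Check: g(-3) = -26. ✓

g(s) = -5s^2 - 6s + 1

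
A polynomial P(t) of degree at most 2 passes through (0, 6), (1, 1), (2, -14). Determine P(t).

P(t) = -5t^2 + 6

Write P(t) = at^2 + bt + c. Substituting each data point gives a linear system:
  c = 6
  a + b + c = 1
  4a + 2b + c = -14
Solving the system yields a = -5, b = 0, c = 6.
So P(t) = -5t^2 + 6.
Check: P(0) = 6. ✓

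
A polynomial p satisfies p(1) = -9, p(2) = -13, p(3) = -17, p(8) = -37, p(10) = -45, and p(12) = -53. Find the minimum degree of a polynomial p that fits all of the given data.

Divided differences on the nodes 1, 2, 3, 8, 10, 12:
  order 0: -9  -13  -17  -37  -45  -53
  order 1: -4  -4  -4  -4  -4
  order 2: 0  0  0  0
  order 3: 0  0  0
  order 4: 0  0
  order 5: 0
The order-1 divided differences are all -4 (nonzero) and every higher order vanishes, so the data lies on a polynomial of degree exactly 1.

1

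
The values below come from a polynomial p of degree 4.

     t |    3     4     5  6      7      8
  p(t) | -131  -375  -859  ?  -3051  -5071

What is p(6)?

-1703

The 5 known points determine the degree-4 polynomial uniquely.
Write p(t) = at^4 + bt^3 + ct^2 + dt + e. Substituting each data point gives a linear system:
  81a + 27b + 9c + 3d + e = -131
  256a + 64b + 16c + 4d + e = -375
  625a + 125b + 25c + 5d + e = -859
  2401a + 343b + 49c + 7d + e = -3051
  4096a + 512b + 64c + 8d + e = -5071
Solving the system yields a = -1, b = -2, c = 1, d = -2, e = 1.
So p(t) = -t^4 - 2t^3 + t^2 - 2t + 1.
Then p(6) = -1703.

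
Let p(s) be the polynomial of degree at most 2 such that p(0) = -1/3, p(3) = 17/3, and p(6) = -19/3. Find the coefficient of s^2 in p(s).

Write p(s) = as^2 + bs + c. Substituting each data point gives a linear system:
  c = -1/3
  9a + 3b + c = 17/3
  36a + 6b + c = -19/3
Solving the system yields a = -1, b = 5, c = -1/3.
So p(s) = -s^2 + 5s - 1/3.
The leading coefficient is -1.

-1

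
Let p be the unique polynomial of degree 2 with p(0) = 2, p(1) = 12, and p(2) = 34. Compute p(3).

Using the Lagrange interpolation formula with nodes 0, 1, 2:
  L_0(u) = (u - 1)(u - 2) / 2
  L_1(u) = u(u - 2) / -1
  L_2(u) = u(u - 1) / 2
Then p(u) = 2·L_0(u) + 12·L_1(u) + 34·L_2(u).
Expanding and collecting terms gives p(u) = 6u² + 4u + 2.
Evaluating at u = 3: p(3) = 68.

68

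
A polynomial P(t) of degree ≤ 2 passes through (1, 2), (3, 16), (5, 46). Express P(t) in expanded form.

P(t) = 2t^2 - t + 1

Write P(t) = at^2 + bt + c. Substituting each data point gives a linear system:
  a + b + c = 2
  9a + 3b + c = 16
  25a + 5b + c = 46
Solving the system yields a = 2, b = -1, c = 1.
So P(t) = 2t^2 - t + 1.
Check: P(3) = 16. ✓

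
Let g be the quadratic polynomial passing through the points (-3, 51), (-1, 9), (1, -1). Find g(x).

g(x) = 4x^2 - 5x

Write g(x) = ax^2 + bx + c. Substituting each data point gives a linear system:
  9a - 3b + c = 51
  a - b + c = 9
  a + b + c = -1
Solving the system yields a = 4, b = -5, c = 0.
So g(x) = 4x² - 5x.
Check: g(-1) = 9. ✓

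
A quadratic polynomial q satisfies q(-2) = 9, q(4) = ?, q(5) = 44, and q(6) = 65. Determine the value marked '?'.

27

The 3 known points determine the degree-2 polynomial uniquely.
Write q(t) = at^2 + bt + c. Substituting each data point gives a linear system:
  4a - 2b + c = 9
  25a + 5b + c = 44
  36a + 6b + c = 65
Solving the system yields a = 2, b = -1, c = -1.
So q(t) = 2t^2 - t - 1.
Then q(4) = 27.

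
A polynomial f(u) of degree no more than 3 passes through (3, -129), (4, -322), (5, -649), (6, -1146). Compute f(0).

Write f(u) = au^3 + bu^2 + cu + d. Substituting each data point gives a linear system:
  27a + 9b + 3c + d = -129
  64a + 16b + 4c + d = -322
  125a + 25b + 5c + d = -649
  216a + 36b + 6c + d = -1146
Solving the system yields a = -6, b = 5, c = -6, d = 6.
So f(u) = -6u^3 + 5u^2 - 6u + 6.
Then f(0) = 6.

6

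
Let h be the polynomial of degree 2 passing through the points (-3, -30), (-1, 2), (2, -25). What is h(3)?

-54

Using the Lagrange interpolation formula with nodes -3, -1, 2:
  L_0(s) = (s + 1)(s - 2) / 10
  L_1(s) = (s + 3)(s - 2) / -6
  L_2(s) = (s + 3)(s + 1) / 15
Then h(s) = -30·L_0(s) + 2·L_1(s) - 25·L_2(s).
Expanding and collecting terms gives h(s) = -5s² - 4s + 3.
Evaluating at s = 3: h(3) = -54.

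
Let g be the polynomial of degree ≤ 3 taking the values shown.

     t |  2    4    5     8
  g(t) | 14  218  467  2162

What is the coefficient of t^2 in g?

Write g(t) = at^3 + bt^2 + ct + d. Substituting each data point gives a linear system:
  8a + 4b + 2c + d = 14
  64a + 16b + 4c + d = 218
  125a + 25b + 5c + d = 467
  512a + 64b + 8c + d = 2162
Solving the system yields a = 5, b = -6, c = -2, d = 2.
So g(t) = 5t^3 - 6t^2 - 2t + 2.
The coefficient of t^2 is -6.

-6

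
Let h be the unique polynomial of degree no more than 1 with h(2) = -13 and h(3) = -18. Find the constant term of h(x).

-3

Write h(x) = ax + b. Substituting each data point gives a linear system:
  2a + b = -13
  3a + b = -18
Solving the system yields a = -5, b = -3.
So h(x) = -5x - 3.
The constant term is -3.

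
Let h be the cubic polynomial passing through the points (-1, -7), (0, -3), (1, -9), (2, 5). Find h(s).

Using the Lagrange interpolation formula with nodes -1, 0, 1, 2:
  L_0(s) = s(s - 1)(s - 2) / -6
  L_1(s) = (s + 1)(s - 1)(s - 2) / 2
  L_2(s) = (s + 1)s(s - 2) / -2
  L_3(s) = (s + 1)s(s - 1) / 6
Then h(s) = -7·L_0(s) - 3·L_1(s) - 9·L_2(s) + 5·L_3(s).
Expanding and collecting terms gives h(s) = 5s³ - 5s² - 6s - 3.
Check: h(1) = -9. ✓

h(s) = 5s^3 - 5s^2 - 6s - 3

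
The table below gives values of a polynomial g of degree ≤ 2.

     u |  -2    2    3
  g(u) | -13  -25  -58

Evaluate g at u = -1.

Using the Lagrange interpolation formula with nodes -2, 2, 3:
  L_0(u) = (u - 2)(u - 3) / 20
  L_1(u) = (u + 2)(u - 3) / -4
  L_2(u) = (u + 2)(u - 2) / 5
Then g(u) = -13·L_0(u) - 25·L_1(u) - 58·L_2(u).
Expanding and collecting terms gives g(u) = -6u² - 3u + 5.
Evaluating at u = -1: g(-1) = 2.

2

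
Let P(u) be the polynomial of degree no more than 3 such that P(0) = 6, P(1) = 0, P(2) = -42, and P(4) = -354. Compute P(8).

Using the Lagrange interpolation formula with nodes 0, 1, 2, 4:
  L_0(u) = (u - 1)(u - 2)(u - 4) / -8
  L_1(u) = u(u - 2)(u - 4) / 3
  L_2(u) = u(u - 1)(u - 4) / -4
  L_3(u) = u(u - 1)(u - 2) / 24
Then P(u) = 6·L_0(u) + 0·L_1(u) - 42·L_2(u) - 354·L_3(u).
Expanding and collecting terms gives P(u) = -5u^3 - 3u^2 + 2u + 6.
Evaluating at u = 8: P(8) = -2730.

-2730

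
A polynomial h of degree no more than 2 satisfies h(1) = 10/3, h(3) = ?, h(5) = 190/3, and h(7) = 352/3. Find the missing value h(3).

76/3

The 3 known points determine the degree-2 polynomial uniquely.
Write h(n) = an^2 + bn + c. Substituting each data point gives a linear system:
  a + b + c = 10/3
  25a + 5b + c = 190/3
  49a + 7b + c = 352/3
Solving the system yields a = 2, b = 3, c = -5/3.
So h(n) = 2n^2 + 3n - 5/3.
Then h(3) = 76/3.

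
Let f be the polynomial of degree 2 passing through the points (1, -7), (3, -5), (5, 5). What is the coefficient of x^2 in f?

Write f(x) = ax^2 + bx + c. Substituting each data point gives a linear system:
  a + b + c = -7
  9a + 3b + c = -5
  25a + 5b + c = 5
Solving the system yields a = 1, b = -3, c = -5.
So f(x) = x^2 - 3x - 5.
The leading coefficient is 1.

1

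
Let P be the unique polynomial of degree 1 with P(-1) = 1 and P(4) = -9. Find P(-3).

Write P(x) = ax + b. Substituting each data point gives a linear system:
  -a + b = 1
  4a + b = -9
Solving the system yields a = -2, b = -1.
So P(x) = -2x - 1.
Then P(-3) = 5.

5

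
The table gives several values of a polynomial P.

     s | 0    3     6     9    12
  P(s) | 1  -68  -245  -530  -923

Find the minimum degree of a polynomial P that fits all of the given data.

Forward differences of the values at s = 0, 3, 6, 9, 12:
  P  : 1  -68  -245  -530  -923
  Δ  : -69  -177  -285  -393
  Δ^2: -108  -108  -108
  Δ^3: 0  0
  Δ^4: 0
The second differences are constant (-108) and nonzero, while all higher differences vanish, so the minimal degree is 2.

2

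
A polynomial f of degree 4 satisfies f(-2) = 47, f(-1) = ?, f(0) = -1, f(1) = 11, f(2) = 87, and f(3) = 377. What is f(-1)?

-3

On equispaced nodes a degree-4 polynomial has vanishing fifth forward difference, so
  - f(-2) + 5·f(-1) - 10·f(0) + 10·f(1) - 5·f(2) + f(3) = 0.
Substituting the known values and solving for f(-1):
  5·f(-1) = -15
  f(-1) = -3.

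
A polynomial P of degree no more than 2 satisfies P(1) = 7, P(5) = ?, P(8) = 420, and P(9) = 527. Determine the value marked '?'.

The 3 known points determine the degree-2 polynomial uniquely.
Write P(x) = ax^2 + bx + c. Substituting each data point gives a linear system:
  a + b + c = 7
  64a + 8b + c = 420
  81a + 9b + c = 527
Solving the system yields a = 6, b = 5, c = -4.
So P(x) = 6x^2 + 5x - 4.
Then P(5) = 171.

171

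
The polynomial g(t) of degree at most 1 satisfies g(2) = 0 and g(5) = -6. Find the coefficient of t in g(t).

Write g(t) = at + b. Substituting each data point gives a linear system:
  2a + b = 0
  5a + b = -6
Solving the system yields a = -2, b = 4.
So g(t) = -2t + 4.
The leading coefficient is -2.

-2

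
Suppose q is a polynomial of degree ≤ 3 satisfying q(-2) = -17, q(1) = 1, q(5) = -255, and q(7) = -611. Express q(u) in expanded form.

Using the Lagrange interpolation formula with nodes -2, 1, 5, 7:
  L_0(u) = (u - 1)(u - 5)(u - 7) / -189
  L_1(u) = (u + 2)(u - 5)(u - 7) / 72
  L_2(u) = (u + 2)(u - 1)(u - 7) / -56
  L_3(u) = (u + 2)(u - 1)(u - 5) / 108
Then q(u) = -17·L_0(u) + 1·L_1(u) - 255·L_2(u) - 611·L_3(u).
Expanding and collecting terms gives q(u) = -u^3 - 6u^2 + 3u + 5.
Check: q(5) = -255. ✓

q(u) = -u^3 - 6u^2 + 3u + 5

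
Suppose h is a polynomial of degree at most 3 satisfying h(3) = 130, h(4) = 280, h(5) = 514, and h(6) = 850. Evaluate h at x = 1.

10

Forward differences of the values at x = 3, 4, 5, 6:
  h  : 130  280  514  850
  Δ  : 150  234  336
  Δ^2: 84  102
  Δ^3: 18
The third differences are constant, confirming degree 3.
Interpolating (Newton forward form) and evaluating at x = 1 gives h(1) = 10.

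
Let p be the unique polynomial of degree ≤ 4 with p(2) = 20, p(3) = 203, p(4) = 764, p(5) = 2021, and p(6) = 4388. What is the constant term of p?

-4

Write p(s) = as^4 + bs^3 + cs^2 + ds + e. Substituting each data point gives a linear system:
  16a + 8b + 4c + 2d + e = 20
  81a + 27b + 9c + 3d + e = 203
  256a + 64b + 16c + 4d + e = 764
  625a + 125b + 25c + 5d + e = 2021
  1296a + 216b + 36c + 6d + e = 4388
Solving the system yields a = 4, b = -3, c = -4, d = 0, e = -4.
So p(s) = 4s^4 - 3s^3 - 4s^2 - 4.
The constant term is -4.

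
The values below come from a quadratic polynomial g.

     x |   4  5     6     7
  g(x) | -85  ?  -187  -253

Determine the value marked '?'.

-131

On equispaced nodes a degree-2 polynomial has vanishing third forward difference, so
  - g(4) + 3·g(5) - 3·g(6) + g(7) = 0.
Substituting the known values and solving for g(5):
  3·g(5) = -393
  g(5) = -131.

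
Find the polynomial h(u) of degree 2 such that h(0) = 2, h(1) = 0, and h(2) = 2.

h(u) = 2u^2 - 4u + 2

Write h(u) = au^2 + bu + c. Substituting each data point gives a linear system:
  c = 2
  a + b + c = 0
  4a + 2b + c = 2
Solving the system yields a = 2, b = -4, c = 2.
So h(u) = 2u^2 - 4u + 2.
Check: h(0) = 2. ✓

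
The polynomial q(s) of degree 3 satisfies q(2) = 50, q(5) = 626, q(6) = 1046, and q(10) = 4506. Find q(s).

Write q(s) = as^3 + bs^2 + cs + d. Substituting each data point gives a linear system:
  8a + 4b + 2c + d = 50
  125a + 25b + 5c + d = 626
  216a + 36b + 6c + d = 1046
  1000a + 100b + 10c + d = 4506
Solving the system yields a = 4, b = 5, c = 1, d = -4.
So q(s) = 4s^3 + 5s^2 + s - 4.
Check: q(10) = 4506. ✓

q(s) = 4s^3 + 5s^2 + s - 4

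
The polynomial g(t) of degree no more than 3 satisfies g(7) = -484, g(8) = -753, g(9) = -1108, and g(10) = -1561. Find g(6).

-289

Using the Lagrange interpolation formula with nodes 7, 8, 9, 10:
  L_0(t) = (t - 8)(t - 9)(t - 10) / -6
  L_1(t) = (t - 7)(t - 9)(t - 10) / 2
  L_2(t) = (t - 7)(t - 8)(t - 10) / -2
  L_3(t) = (t - 7)(t - 8)(t - 9) / 6
Then g(t) = -484·L_0(t) - 753·L_1(t) - 1108·L_2(t) - 1561·L_3(t).
Expanding and collecting terms gives g(t) = -2t^3 + 5t^2 - 6t - 1.
Evaluating at t = 6: g(6) = -289.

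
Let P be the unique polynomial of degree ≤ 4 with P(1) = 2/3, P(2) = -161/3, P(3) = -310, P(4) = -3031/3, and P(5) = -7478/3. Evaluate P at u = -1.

-26/3

Forward differences of the values at u = 1, 2, 3, 4, 5:
  P  : 2/3  -161/3  -310  -3031/3  -7478/3
  Δ  : -163/3  -769/3  -2101/3  -4447/3
  Δ^2: -202  -444  -782
  Δ^3: -242  -338
  Δ^4: -96
The fourth differences are constant, confirming degree 4.
Interpolating (Newton forward form) and evaluating at u = -1 gives P(-1) = -26/3.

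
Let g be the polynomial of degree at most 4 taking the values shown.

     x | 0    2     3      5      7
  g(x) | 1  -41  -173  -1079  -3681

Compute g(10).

-13809

Write g(x) = ax^4 + bx^3 + cx^2 + dx + e. Substituting each data point gives a linear system:
  e = 1
  16a + 8b + 4c + 2d + e = -41
  81a + 27b + 9c + 3d + e = -173
  625a + 125b + 25c + 5d + e = -1079
  2401a + 343b + 49c + 7d + e = -3681
Solving the system yields a = -1, b = -4, c = 2, d = -1, e = 1.
So g(x) = -x^4 - 4x^3 + 2x^2 - x + 1.
Then g(10) = -13809.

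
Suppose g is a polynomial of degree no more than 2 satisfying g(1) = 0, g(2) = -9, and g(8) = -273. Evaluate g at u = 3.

Write g(u) = au^2 + bu + c. Substituting each data point gives a linear system:
  a + b + c = 0
  4a + 2b + c = -9
  64a + 8b + c = -273
Solving the system yields a = -5, b = 6, c = -1.
So g(u) = -5u² + 6u - 1.
Then g(3) = -28.

-28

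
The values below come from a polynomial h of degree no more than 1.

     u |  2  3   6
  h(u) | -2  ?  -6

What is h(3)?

-3

The 2 known points determine the degree-1 polynomial uniquely.
Write h(u) = au + b. Substituting each data point gives a linear system:
  2a + b = -2
  6a + b = -6
Solving the system yields a = -1, b = 0.
So h(u) = -u.
Then h(3) = -3.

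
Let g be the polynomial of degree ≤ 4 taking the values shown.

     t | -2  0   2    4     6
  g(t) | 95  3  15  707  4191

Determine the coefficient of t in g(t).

-4

Write g(t) = at^4 + bt^3 + ct^2 + dt + e. Substituting each data point gives a linear system:
  16a - 8b + 4c - 2d + e = 95
  e = 3
  16a + 8b + 4c + 2d + e = 15
  256a + 64b + 16c + 4d + e = 707
  1296a + 216b + 36c + 6d + e = 4191
Solving the system yields a = 4, b = -4, c = -3, d = -4, e = 3.
So g(t) = 4t⁴ - 4t³ - 3t² - 4t + 3.
The coefficient of t is -4.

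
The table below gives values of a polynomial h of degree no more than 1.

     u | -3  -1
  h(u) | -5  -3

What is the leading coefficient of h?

Write h(u) = au + b. Substituting each data point gives a linear system:
  -3a + b = -5
  -a + b = -3
Solving the system yields a = 1, b = -2.
So h(u) = u - 2.
The leading coefficient is 1.

1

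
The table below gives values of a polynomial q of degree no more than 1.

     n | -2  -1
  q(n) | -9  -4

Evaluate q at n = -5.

Write q(n) = an + b. Substituting each data point gives a linear system:
  -2a + b = -9
  -a + b = -4
Solving the system yields a = 5, b = 1.
So q(n) = 5n + 1.
Then q(-5) = -24.

-24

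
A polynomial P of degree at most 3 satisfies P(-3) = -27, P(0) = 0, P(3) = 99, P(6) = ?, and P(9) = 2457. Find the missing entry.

On equispaced nodes a degree-3 polynomial has vanishing fourth forward difference, so
  P(-3) - 4·P(0) + 6·P(3) - 4·P(6) + P(9) = 0.
Substituting the known values and solving for P(6):
  -4·P(6) = -3024
  P(6) = 756.

756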